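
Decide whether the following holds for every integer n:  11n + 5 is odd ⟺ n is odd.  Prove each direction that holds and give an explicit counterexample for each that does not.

Neither implication holds.

Forward direction. This fails: n = 0 gives 11n + 5 = 5, which is odd, but 0 is even, not odd.

Converse. This also fails: n = 5 is odd, but 11n + 5 = 60 is even, not odd.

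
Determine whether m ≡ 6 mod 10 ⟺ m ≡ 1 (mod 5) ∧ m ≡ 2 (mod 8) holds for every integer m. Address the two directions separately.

Only the reverse direction holds.

Forward direction. This fails: m = 16 gives 16 ≡ 6 (mod 10) but 16 ≡ 0 (mod 8), so the conjunction on the right does not hold.

Converse. If m ≡ 1 (mod 5) and m ≡ 2 (mod 8), then by the Chinese remainder theorem m ≡ 26 (mod 40). Since 26 ≡ 6 (mod 10) and 10 ∣ 40, we get m ≡ 6 (mod 10).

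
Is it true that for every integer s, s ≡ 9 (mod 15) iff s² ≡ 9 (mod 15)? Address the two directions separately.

Neither direction holds.

(⇒) This fails: take s = 9. Then 9 ≡ 9 (mod 15), but 9² = 81 ≡ 6 (mod 15), not 9.

(⇐) This fails: take s = 3. Then 3² = 9 ≡ 9 (mod 15), yet 3 ≡ 3 (mod 15), not 9.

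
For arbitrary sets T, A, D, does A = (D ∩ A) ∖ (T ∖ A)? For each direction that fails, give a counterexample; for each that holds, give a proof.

Forward inclusion. This inclusion fails. Take T = ∅, A = {1}, D = ∅; then 1 ∈ A but 1 ∉ (D ∩ A) ∖ (T ∖ A).

Reverse inclusion. Let x ∈ (D ∩ A) ∖ (T ∖ A). Then either x ∈ A ∩ D and x ∉ T; or x ∈ T ∩ A ∩ D. In each case x ∈ A, so (D ∩ A) ∖ (T ∖ A) ⊆ A.

(⊆) fails; (⊇) holds.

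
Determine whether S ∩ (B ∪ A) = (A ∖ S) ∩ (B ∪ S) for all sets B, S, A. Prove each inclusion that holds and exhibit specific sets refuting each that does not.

(⊆) fails and (⊇) fails.

Forward inclusion. This inclusion fails. Take B = {1}, S = {1}, A = ∅; then 1 ∈ S ∩ (B ∪ A) but 1 ∉ (A ∖ S) ∩ (B ∪ S).

Reverse inclusion. This inclusion fails. Take B = {1}, S = ∅, A = {1}; then 1 ∈ (A ∖ S) ∩ (B ∪ S) but 1 ∉ S ∩ (B ∪ A).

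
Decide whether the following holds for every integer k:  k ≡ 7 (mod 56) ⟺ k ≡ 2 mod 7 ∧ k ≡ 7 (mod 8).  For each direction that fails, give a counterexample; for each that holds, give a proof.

Neither direction holds.

(⟹) This fails: k = 7 gives 7 ≡ 7 (mod 56) but 7 ≡ 0 (mod 7), so the conjunction on the right does not hold.

(⟸) This fails: k = 23 satisfies both congruences on the right (23 ≡ 2 mod 7 and 23 ≡ 7 mod 8) yet 23 ≡ 23 (mod 56), not 7.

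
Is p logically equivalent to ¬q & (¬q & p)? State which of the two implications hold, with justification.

[⇒] This fails. Under p = T, q = T, the left side is true but the right side is false.

[⇐] Assume the antecedent. If p is true, p reduces to true regardless of the other variables. If p is false, the antecedent cannot hold. Either way p holds.

Only the converse holds.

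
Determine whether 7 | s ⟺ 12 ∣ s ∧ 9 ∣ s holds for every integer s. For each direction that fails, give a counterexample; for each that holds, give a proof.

(⟹) This fails: take s = 7. Certainly 7 ∣ 7, but 12 ∤ 7.

(⟸) This fails: take s = 36. Both 12 ∣ 36 and 9 ∣ 36, yet 36 is not a multiple of 7 (since 36 = 5·7 + 1), so 7 ∤ 36.

(⇒) fails and (⇐) fails.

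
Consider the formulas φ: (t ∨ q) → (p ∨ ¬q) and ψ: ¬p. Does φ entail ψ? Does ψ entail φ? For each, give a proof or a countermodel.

[⇒] This fails. Under t = F, p = T, q = F, the left side is true but the right side is false.

[⇐] This fails. Under t = F, p = F, q = T, the left side is false but the right side is true.

Both directions fail.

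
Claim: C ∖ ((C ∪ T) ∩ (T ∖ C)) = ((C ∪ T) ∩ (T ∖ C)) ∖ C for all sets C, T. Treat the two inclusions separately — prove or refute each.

Neither inclusion holds.

Forward inclusion. This inclusion fails. Take C = {1}, T = ∅; then 1 ∈ C ∖ ((C ∪ T) ∩ (T ∖ C)) but 1 ∉ ((C ∪ T) ∩ (T ∖ C)) ∖ C.

Reverse inclusion. This inclusion fails. Take C = ∅, T = {1}; then 1 ∈ ((C ∪ T) ∩ (T ∖ C)) ∖ C but 1 ∉ C ∖ ((C ∪ T) ∩ (T ∖ C)).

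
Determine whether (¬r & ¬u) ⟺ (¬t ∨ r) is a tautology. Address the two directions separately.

Forward direction. This fails. Under r = F, t = T, u = F, the left side is true but the right side is false.

Converse. This fails. Under r = T, t = F, u = F, the left side is false but the right side is true.

Neither direction holds.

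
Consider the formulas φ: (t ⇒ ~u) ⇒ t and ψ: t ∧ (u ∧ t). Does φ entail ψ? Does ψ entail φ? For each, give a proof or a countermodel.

(⟹) This fails. Under t = T, u = F, the left side is true but the right side is false.

(⟸) Assume the antecedent. If t is true, (t ⇒ ~u) ⇒ t reduces to true regardless of the other variables. If t is false, the antecedent cannot hold. Either way (t ⇒ ~u) ⇒ t holds.

Only the converse holds.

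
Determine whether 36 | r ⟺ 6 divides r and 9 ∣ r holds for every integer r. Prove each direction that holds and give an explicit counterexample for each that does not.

Only the forward direction holds.

(⇒) If 36 ∣ r, write r = 36q. Since 36 = 6·6, r = 6·(6q), so 6 ∣ r; and since 36 = 4·9, r = 9·(4q), so 9 ∣ r.

(⇐) This fails: take r = 18. Both 6 ∣ 18 and 9 ∣ 18, yet 18 is not a multiple of 36 (since 18 = 0·36 + 18), so 36 ∤ 18.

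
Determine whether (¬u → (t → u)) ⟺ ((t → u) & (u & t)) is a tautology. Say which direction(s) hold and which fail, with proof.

(⇒) fails; (⇐) holds.

(⟸) Assume the antecedent. If t is true, the antecedent forces (t = T, u = T), and ¬u → (t → u) holds there. If t is false, the antecedent cannot hold. Either way ¬u → (t → u) holds.

(⟹) This fails. Under t = F, u = F, the left side is true but the right side is false.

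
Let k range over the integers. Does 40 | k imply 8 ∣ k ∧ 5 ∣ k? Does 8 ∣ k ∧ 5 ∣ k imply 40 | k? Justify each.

(⇒) If 40 ∣ k, write k = 40q. Since 40 = 5·8, k = 8·(5q), so 8 ∣ k; and since 40 = 8·5, k = 5·(8q), so 5 ∣ k.

(⇐) Suppose 8 ∣ k and 5 ∣ k. Any common multiple of 8 and 5 is a multiple of their lcm; here gcd(8, 5) = 1, so lcm(8, 5) = 8·5 = 40, so 40 ∣ k.

The biconditional holds.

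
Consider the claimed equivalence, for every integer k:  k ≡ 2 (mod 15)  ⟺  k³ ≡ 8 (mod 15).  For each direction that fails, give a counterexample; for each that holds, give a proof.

(→) Suppose k ≡ 2 (mod 15). Write k = 15j + 2. Then (15j + 2)³ = 3375j³ + 1350j² + 180j + 8 = 15(225j³ + 90j² + 12j) + 8, so k³ ≡ 8 (mod 15).

(←) Conversely, suppose k³ ≡ 8 (mod 15). The only residue r in {0, …, 14} with r³ ≡ 8 (mod 15) is r = 2, so k ≡ 2 (mod 15).

Both implications hold.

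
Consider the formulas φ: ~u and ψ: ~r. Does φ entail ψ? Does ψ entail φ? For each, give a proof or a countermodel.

Forward direction. This fails. Under u = F, r = T, the left side is true but the right side is false.

Converse. This fails. Under u = T, r = F, the left side is false but the right side is true.

(⇒) fails and (⇐) fails.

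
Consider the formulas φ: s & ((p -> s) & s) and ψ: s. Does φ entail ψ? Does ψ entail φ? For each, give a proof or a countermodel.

Both directions hold; the statement is true.

(⟹) Assume the antecedent. If p is true, the antecedent forces (p = T, s = T), and s holds there. If p is false, the antecedent forces (p = F, s = T), and s holds there. Either way s holds.

(⟸) Assume the antecedent. If p is true, the antecedent forces (p = T, s = T), and s & ((p -> s) & s) holds there. If p is false, the antecedent forces (p = F, s = T), and s & ((p -> s) & s) holds there. Either way s & ((p -> s) & s) holds.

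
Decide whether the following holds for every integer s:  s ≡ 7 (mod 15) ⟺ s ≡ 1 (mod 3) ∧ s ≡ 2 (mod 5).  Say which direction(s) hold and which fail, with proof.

Both directions hold.

[⇒] Suppose s ≡ 7 (mod 15); write s = 15j + 7. Since 3 ∣ 15, reducing mod 3 gives s ≡ 7 ≡ 1 (mod 3); since 5 ∣ 15, reducing mod 5 gives s ≡ 7 ≡ 2 (mod 5).

[⇐] Conversely, if s ≡ 1 (mod 3) and s ≡ 2 (mod 5), then by the Chinese remainder theorem s ≡ 7 (mod 15). This is exactly s ≡ 7 (mod 15).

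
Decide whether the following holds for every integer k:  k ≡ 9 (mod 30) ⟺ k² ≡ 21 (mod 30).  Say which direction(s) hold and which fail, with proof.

[⇐] This fails: take k = 21. Then 21² = 441 ≡ 21 (mod 30), yet 21 ≡ 21 (mod 30), not 9.

[⇒] Suppose k ≡ 9 (mod 30). Write k = 30j + 9. Then (30j + 9)² = 900j² + 540j + 81 = 30(30j² + 18j + 2) + 21, so k² ≡ 21 (mod 30).

The forward direction holds; the converse fails.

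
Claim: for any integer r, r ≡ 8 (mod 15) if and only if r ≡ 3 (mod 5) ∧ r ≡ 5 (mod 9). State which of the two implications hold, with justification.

Only the converse holds.

(⟹) This fails: r = 8 gives 8 ≡ 8 (mod 15) but 8 ≡ 8 (mod 9), so the conjunction on the right does not hold.

(⟸) Conversely, if r ≡ 3 (mod 5) and r ≡ 5 (mod 9), then by the Chinese remainder theorem r ≡ 23 (mod 45). Since 23 ≡ 8 (mod 15) and 15 ∣ 45, we get r ≡ 8 (mod 15).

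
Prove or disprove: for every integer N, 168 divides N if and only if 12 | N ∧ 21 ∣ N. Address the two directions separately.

Only the forward implication holds.

[⇐] This fails: take N = 84. Both 12 ∣ 84 and 21 ∣ 84, yet 84 is not a multiple of 168 (since 84 = 0·168 + 84), so 168 ∤ 84.

[⇒] If 168 ∣ N, write N = 168q. Since 168 = 14·12, N = 12·(14q), so 12 ∣ N; and since 168 = 8·21, N = 21·(8q), so 21 ∣ N.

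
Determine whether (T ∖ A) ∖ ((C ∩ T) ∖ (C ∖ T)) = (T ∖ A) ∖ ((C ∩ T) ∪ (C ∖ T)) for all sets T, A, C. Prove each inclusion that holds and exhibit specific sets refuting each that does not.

Both inclusions hold.

Forward inclusion. Let x ∈ (T ∖ A) ∖ ((C ∩ T) ∖ (C ∖ T)). Then x ∈ T and x ∉ A, C, from which x ∈ (T ∖ A) ∖ ((C ∩ T) ∪ (C ∖ T)).

Reverse inclusion. Let x ∈ (T ∖ A) ∖ ((C ∩ T) ∪ (C ∖ T)). Then x ∈ T and x ∉ A, C, from which x ∈ (T ∖ A) ∖ ((C ∩ T) ∖ (C ∖ T)).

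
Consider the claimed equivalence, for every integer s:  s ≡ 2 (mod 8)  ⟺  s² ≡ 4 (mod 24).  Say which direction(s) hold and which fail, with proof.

(⇒) fails and (⇐) fails.

(→) This fails: take s = 18. Then 18 ≡ 2 (mod 8), but 18² = 324 ≡ 12 (mod 24), not 4.

(←) This fails: take s = 14. Then 14² = 196 ≡ 4 (mod 24), yet 14 ≡ 6 (mod 8), not 2.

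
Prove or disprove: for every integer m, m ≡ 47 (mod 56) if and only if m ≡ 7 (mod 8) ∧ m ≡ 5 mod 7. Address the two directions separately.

[⇐] If m ≡ 7 (mod 8) and m ≡ 5 (mod 7), then by the Chinese remainder theorem m ≡ 47 (mod 56). This is exactly m ≡ 47 (mod 56).

[⇒] Suppose m ≡ 47 (mod 56); write m = 56j + 47. Since 8 ∣ 56, reducing mod 8 gives m ≡ 47 ≡ 7 (mod 8); since 7 ∣ 56, reducing mod 7 gives m ≡ 47 ≡ 5 (mod 7).

The biconditional holds.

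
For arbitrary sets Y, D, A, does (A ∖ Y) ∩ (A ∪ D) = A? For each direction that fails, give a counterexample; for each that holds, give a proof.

The sets are not equal: only the forward inclusion holds.

(⟹) Let x ∈ (A ∖ Y) ∩ (A ∪ D). Then either x ∈ A and x ∉ Y, D; or x ∈ D ∩ A and x ∉ Y. In each case x ∈ A, so (A ∖ Y) ∩ (A ∪ D) ⊆ A.

(⟸) This inclusion fails. Take Y = {1}, D = ∅, A = {1}; then 1 ∈ A but 1 ∉ (A ∖ Y) ∩ (A ∪ D).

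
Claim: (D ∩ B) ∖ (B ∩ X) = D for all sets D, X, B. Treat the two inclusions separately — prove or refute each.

(⊆) holds; (⊇) fails.

(⊆) Let x ∈ (D ∩ B) ∖ (B ∩ X). Then x ∈ D ∩ B and x ∉ X, from which x ∈ D.

(⊇) This inclusion fails. Take D = {1}, X = ∅, B = ∅; then 1 ∈ D but 1 ∉ (D ∩ B) ∖ (B ∩ X).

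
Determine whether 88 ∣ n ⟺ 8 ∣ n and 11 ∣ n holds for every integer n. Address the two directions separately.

The biconditional holds.

[⇒] If 88 ∣ n, write n = 88q. Since 88 = 11·8, n = 8·(11q), so 8 ∣ n; and since 88 = 8·11, n = 11·(8q), so 11 ∣ n.

[⇐] Suppose 8 ∣ n and 11 ∣ n. Any common multiple of 8 and 11 is a multiple of their lcm; here gcd(8, 11) = 1, so lcm(8, 11) = 8·11 = 88, so 88 ∣ n.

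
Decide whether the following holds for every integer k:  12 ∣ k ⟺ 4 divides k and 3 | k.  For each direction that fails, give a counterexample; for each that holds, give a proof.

Converse. Suppose 4 ∣ k and 3 ∣ k. Any common multiple of 4 and 3 is a multiple of their lcm; here gcd(4, 3) = 1, so lcm(4, 3) = 4·3 = 12, so 12 ∣ k.

Forward direction. If 12 ∣ k, write k = 12q. Since 12 = 3·4, k = 4·(3q), so 4 ∣ k; and since 12 = 4·3, k = 3·(4q), so 3 ∣ k.

Both directions hold.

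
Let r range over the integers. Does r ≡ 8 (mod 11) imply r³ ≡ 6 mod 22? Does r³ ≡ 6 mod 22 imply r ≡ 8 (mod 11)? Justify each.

(⇒) This fails: take r = 19. Then 19 ≡ 8 (mod 11), but 19³ = 6859 ≡ 17 (mod 22), not 6.

(⇐) Conversely, the residues r modulo 22 with r³ ≡ 6 (mod 22) are exactly {8}, and each is ≡ 8 (mod 11).

The forward direction fails; the converse holds.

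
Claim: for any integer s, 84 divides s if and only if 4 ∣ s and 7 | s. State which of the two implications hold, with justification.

(⇒) If 84 ∣ s, write s = 84q. Since 84 = 21·4, s = 4·(21q), so 4 ∣ s; and since 84 = 12·7, s = 7·(12q), so 7 ∣ s.

(⇐) This fails: take s = 28. Both 4 ∣ 28 and 7 ∣ 28, yet 28 is not a multiple of 84 (since 28 = 0·84 + 28), so 84 ∤ 28.

Not equivalent: only (⇒) holds.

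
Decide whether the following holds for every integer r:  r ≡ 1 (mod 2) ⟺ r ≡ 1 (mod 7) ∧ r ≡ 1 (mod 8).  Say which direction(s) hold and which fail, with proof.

(→) This fails: r = 3 gives 3 ≡ 1 (mod 2) but 3 ≡ 3 (mod 7), so the conjunction on the right does not hold.

(←) Conversely, if r ≡ 1 (mod 7) and r ≡ 1 (mod 8), then by the Chinese remainder theorem r ≡ 1 (mod 56). Since 1 ≡ 1 (mod 2) and 2 ∣ 56, we get r ≡ 1 (mod 2).

(⇒) fails; (⇐) holds.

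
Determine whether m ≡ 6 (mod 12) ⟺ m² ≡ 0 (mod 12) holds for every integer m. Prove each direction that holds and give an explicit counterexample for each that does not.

(⇒) Suppose m ≡ 6 (mod 12). Write m = 12j + 6. Then (12j + 6)² = 144j² + 144j + 36 = 12(12j² + 12j + 3) + 0, so m² ≡ 0 (mod 12).

(⇐) This fails: take m = 0. Then 0² = 0 ≡ 0 (mod 12), yet 0 ≡ 0 (mod 12), not 6.

Only the forward direction holds.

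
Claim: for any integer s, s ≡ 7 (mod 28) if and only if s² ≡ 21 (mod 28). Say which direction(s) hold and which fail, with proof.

(⟸) This fails: take s = 21. Then 21² = 441 ≡ 21 (mod 28), yet 21 ≡ 21 (mod 28), not 7.

(⟹) Suppose s ≡ 7 (mod 28). Write s = 28j + 7. Then (28j + 7)² = 784j² + 392j + 49 = 28(28j² + 14j + 1) + 21, so s² ≡ 21 (mod 28).

The forward direction holds; the converse fails.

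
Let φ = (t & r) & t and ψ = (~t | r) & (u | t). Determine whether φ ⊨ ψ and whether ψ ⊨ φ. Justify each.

(⇒) holds; (⇐) fails.

(→) Assume the antecedent. If u is true, the antecedent forces (u = T, t = T, r = T), and (~t | r) & (u | t) holds there. If u is false, the antecedent forces (u = F, t = T, r = T), and (~t | r) & (u | t) holds there. Either way (~t | r) & (u | t) holds.

(←) This fails. Under u = T, t = F, r = F, the left side is false but the right side is true.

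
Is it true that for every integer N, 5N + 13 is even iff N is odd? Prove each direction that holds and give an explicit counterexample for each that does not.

Equivalent; both directions hold.

(⟹) Suppose 5N + 13 is even. Since 5 is odd, 5N and N have the same parity, so 5N + 13 ≡ N + 13 (mod 2). As 13 is odd, 5N + 13 is even exactly when N is odd. Thus N is odd.

(⟸) Conversely, suppose N is odd; write N = 2j + 1. Then 5N + 13 = 5·(2j + 1) + 13 = 2·5j + 18, which is even.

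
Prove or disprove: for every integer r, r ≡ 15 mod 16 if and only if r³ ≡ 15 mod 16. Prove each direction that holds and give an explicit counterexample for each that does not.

(⇐) Suppose r³ ≡ 15 (mod 16). The only residue r in {0, …, 15} with r³ ≡ 15 (mod 16) is r = 15, so r ≡ 15 (mod 16).

(⇒) Suppose r ≡ 15 mod 16. Write r = 16j + 15. Then (16j + 15)³ = 4096j³ + 11520j² + 10800j + 3375 = 16(256j³ + 720j² + 675j + 210) + 15, so r³ ≡ 15 (mod 16).

Both directions hold; the statement is true.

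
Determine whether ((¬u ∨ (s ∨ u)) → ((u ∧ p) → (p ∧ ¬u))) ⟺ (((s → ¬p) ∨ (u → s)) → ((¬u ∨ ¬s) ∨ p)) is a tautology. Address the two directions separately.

Both directions fail.

(→) This fails. Under u = T, p = F, s = T, the left side is true but the right side is false.

(←) This fails. Under u = T, p = T, s = F, the left side is false but the right side is true.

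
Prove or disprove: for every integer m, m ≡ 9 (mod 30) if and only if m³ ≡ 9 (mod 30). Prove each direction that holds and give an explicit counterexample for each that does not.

Equivalent; both directions hold.

(⇒) Suppose m ≡ 9 (mod 30). Write m = 30j + 9. Then (30j + 9)³ = 27000j³ + 24300j² + 7290j + 729 = 30(900j³ + 810j² + 243j + 24) + 9, so m³ ≡ 9 (mod 30).

(⇐) Conversely, suppose m³ ≡ 9 (mod 30). The only residue r in {0, …, 29} with r³ ≡ 9 (mod 30) is r = 9, so m ≡ 9 (mod 30).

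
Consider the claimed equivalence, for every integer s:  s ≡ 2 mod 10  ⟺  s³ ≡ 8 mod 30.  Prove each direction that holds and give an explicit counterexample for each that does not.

(⇒) fails; (⇐) holds.

(←) The residues r modulo 30 with r³ ≡ 8 (mod 30) are exactly {2}, and each is ≡ 2 (mod 10).

(→) This fails: take s = 12. Then 12 ≡ 2 (mod 10), but 12³ = 1728 ≡ 18 (mod 30), not 8.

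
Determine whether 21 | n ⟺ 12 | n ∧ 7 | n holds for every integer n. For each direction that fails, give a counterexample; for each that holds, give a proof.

Only the converse holds.

Forward direction. This fails: take n = 21. Certainly 21 ∣ 21, but 12 ∤ 21.

Converse. Suppose 12 ∣ n and 7 ∣ n. Any common multiple of 12 and 7 is a multiple of their lcm; here gcd(12, 7) = 1, so lcm(12, 7) = 12·7 = 84, so 84 ∣ n. Since 21 ∣ 84, it follows that 21 ∣ n.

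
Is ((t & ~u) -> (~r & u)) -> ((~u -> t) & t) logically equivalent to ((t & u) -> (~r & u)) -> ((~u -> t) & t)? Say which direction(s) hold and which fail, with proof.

(⟹) Assume the antecedent. If r is true, the antecedent forces (r = T, t = T, u = F) or (r = T, t = T, u = T), and the consequent holds there. If r is false, the antecedent forces (r = F, t = T, u = F) or (r = F, t = T, u = T), and the consequent holds there. Either way the consequent holds.

(⟸) Assume the antecedent. If r is true, the antecedent forces (r = T, t = T, u = F) or (r = T, t = T, u = T), and the consequent holds there. If r is false, the antecedent forces (r = F, t = T, u = F) or (r = F, t = T, u = T), and the consequent holds there. Either way the consequent holds.

Both implications hold.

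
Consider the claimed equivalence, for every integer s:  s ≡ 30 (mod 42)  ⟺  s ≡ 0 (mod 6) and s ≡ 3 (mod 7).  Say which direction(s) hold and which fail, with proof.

Neither implication holds.

Forward direction. This fails: s = 30 gives 30 ≡ 30 (mod 42) but 30 ≡ 2 (mod 7), so the conjunction on the right does not hold.

Converse. This fails: s = 24 satisfies both congruences on the right (24 ≡ 0 mod 6 and 24 ≡ 3 mod 7) yet 24 ≡ 24 (mod 42), not 30.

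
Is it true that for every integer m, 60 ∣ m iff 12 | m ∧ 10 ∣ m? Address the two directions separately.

(⇐) Suppose 12 ∣ m and 10 ∣ m. Any common multiple of 12 and 10 is a multiple of their lcm; here lcm(12, 10) = 12·10/gcd(12, 10) = 120/2 = 60, so 60 ∣ m.

(⇒) If 60 ∣ m, write m = 60q. Since 60 = 5·12, m = 12·(5q), so 12 ∣ m; and since 60 = 6·10, m = 10·(6q), so 10 ∣ m.

Both implications hold.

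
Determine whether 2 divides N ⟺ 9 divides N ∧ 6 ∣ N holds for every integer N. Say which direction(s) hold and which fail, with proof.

Only the reverse direction holds.

Forward direction. This fails: take N = 2. Certainly 2 ∣ 2, but 9 ∤ 2.

Converse. Suppose 9 ∣ N and 6 ∣ N. Any common multiple of 9 and 6 is a multiple of their lcm; here lcm(9, 6) = 9·6/gcd(9, 6) = 54/3 = 18, so 18 ∣ N. Since 2 ∣ 18, it follows that 2 ∣ N.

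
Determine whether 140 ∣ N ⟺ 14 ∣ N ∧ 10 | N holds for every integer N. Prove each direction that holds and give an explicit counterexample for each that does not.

Converse. This fails: take N = 70. Both 14 ∣ 70 and 10 ∣ 70, yet 70 is not a multiple of 140 (since 70 = 0·140 + 70), so 140 ∤ 70.

Forward direction. If 140 ∣ N, write N = 140q. Since 140 = 10·14, N = 14·(10q), so 14 ∣ N; and since 140 = 14·10, N = 10·(14q), so 10 ∣ N.

(⇒) holds; (⇐) fails.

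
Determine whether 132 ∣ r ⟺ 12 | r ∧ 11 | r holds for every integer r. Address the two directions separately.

[⇒] If 132 ∣ r, write r = 132q. Since 132 = 11·12, r = 12·(11q), so 12 ∣ r; and since 132 = 12·11, r = 11·(12q), so 11 ∣ r.

[⇐] Suppose 12 ∣ r and 11 ∣ r. Any common multiple of 12 and 11 is a multiple of their lcm; here gcd(12, 11) = 1, so lcm(12, 11) = 12·11 = 132, so 132 ∣ r.

The biconditional holds.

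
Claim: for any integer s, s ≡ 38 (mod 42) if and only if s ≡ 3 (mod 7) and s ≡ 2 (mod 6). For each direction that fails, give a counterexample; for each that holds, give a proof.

(⇒) Suppose s ≡ 38 (mod 42); write s = 42j + 38. Since 7 ∣ 42, reducing mod 7 gives s ≡ 38 ≡ 3 (mod 7); since 6 ∣ 42, reducing mod 6 gives s ≡ 38 ≡ 2 (mod 6).

(⇐) Conversely, if s ≡ 3 (mod 7) and s ≡ 2 (mod 6), then by the Chinese remainder theorem s ≡ 38 (mod 42). This is exactly s ≡ 38 (mod 42).

The biconditional holds.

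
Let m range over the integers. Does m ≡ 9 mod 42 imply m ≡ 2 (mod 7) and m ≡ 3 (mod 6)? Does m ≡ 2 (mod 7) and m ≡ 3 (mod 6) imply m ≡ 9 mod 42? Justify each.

Both directions hold; the statement is true.

(⇒) Suppose m ≡ 9 (mod 42); write m = 42j + 9. Since 7 ∣ 42, reducing mod 7 gives m ≡ 9 ≡ 2 (mod 7); since 6 ∣ 42, reducing mod 6 gives m ≡ 9 ≡ 3 (mod 6).

(⇐) Conversely, if m ≡ 2 (mod 7) and m ≡ 3 (mod 6), then by the Chinese remainder theorem m ≡ 9 (mod 42). This is exactly m ≡ 9 (mod 42).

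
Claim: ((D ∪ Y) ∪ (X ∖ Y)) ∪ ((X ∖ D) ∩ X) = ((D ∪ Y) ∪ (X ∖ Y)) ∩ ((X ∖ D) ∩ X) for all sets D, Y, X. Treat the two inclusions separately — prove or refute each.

(⊆) This inclusion fails. Take D = {1}, Y = ∅, X = ∅; then 1 ∈ ((D ∪ Y) ∪ (X ∖ Y)) ∪ ((X ∖ D) ∩ X) but 1 ∉ ((D ∪ Y) ∪ (X ∖ Y)) ∩ ((X ∖ D) ∩ X).

(⊇) Let x ∈ ((D ∪ Y) ∪ (X ∖ Y)) ∩ ((X ∖ D) ∩ X). Then either x ∈ X and x ∉ D, Y; or x ∈ Y ∩ X and x ∉ D. In each case x ∈ ((D ∪ Y) ∪ (X ∖ Y)) ∪ ((X ∖ D) ∩ X), so ((D ∪ Y) ∪ (X ∖ Y)) ∩ ((X ∖ D) ∩ X) ⊆ ((D ∪ Y) ∪ (X ∖ Y)) ∪ ((X ∖ D) ∩ X).

(⊆) fails; (⊇) holds.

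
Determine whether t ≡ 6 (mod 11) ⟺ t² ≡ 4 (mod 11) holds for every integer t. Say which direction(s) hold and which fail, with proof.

(⟹) This fails: take t = 6. Then 6 ≡ 6 (mod 11), but 6² = 36 ≡ 3 (mod 11), not 4.

(⟸) This fails: take t = 2. Then 2² = 4 ≡ 4 (mod 11), yet 2 ≡ 2 (mod 11), not 6.

(⇒) fails and (⇐) fails.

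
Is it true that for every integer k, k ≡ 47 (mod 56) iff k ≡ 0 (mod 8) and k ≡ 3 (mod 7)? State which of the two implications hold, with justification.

(→) This fails: k = 47 gives 47 ≡ 47 (mod 56) but 47 ≡ 7 (mod 8), so the conjunction on the right does not hold.

(←) This fails: k = 24 satisfies both congruences on the right (24 ≡ 0 mod 8 and 24 ≡ 3 mod 7) yet 24 ≡ 24 (mod 56), not 47.

Both directions fail.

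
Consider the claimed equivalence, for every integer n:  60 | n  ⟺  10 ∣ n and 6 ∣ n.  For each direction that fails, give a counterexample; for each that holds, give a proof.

Only the forward direction holds.

[⇒] If 60 ∣ n, write n = 60q. Since 60 = 6·10, n = 10·(6q), so 10 ∣ n; and since 60 = 10·6, n = 6·(10q), so 6 ∣ n.

[⇐] This fails: take n = 30. Both 10 ∣ 30 and 6 ∣ 30, yet 30 is not a multiple of 60 (since 30 = 0·60 + 30), so 60 ∤ 30.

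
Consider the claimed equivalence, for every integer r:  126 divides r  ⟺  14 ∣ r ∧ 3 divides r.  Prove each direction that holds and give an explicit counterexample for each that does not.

Not equivalent: only (⇒) holds.

Converse. This fails: take r = 42. Both 14 ∣ 42 and 3 ∣ 42, yet 42 is not a multiple of 126 (since 42 = 0·126 + 42), so 126 ∤ 42.

Forward direction. If 126 ∣ r, write r = 126q. Since 126 = 9·14, r = 14·(9q), so 14 ∣ r; and since 126 = 42·3, r = 3·(42q), so 3 ∣ r.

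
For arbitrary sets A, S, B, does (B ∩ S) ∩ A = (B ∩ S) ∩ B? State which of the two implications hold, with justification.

(⊆) holds; (⊇) fails.

(⊆) Let x ∈ (B ∩ S) ∩ A. Then x ∈ A ∩ S ∩ B, from which x ∈ (B ∩ S) ∩ B.

(⊇) This inclusion fails. Take A = ∅, S = {1}, B = {1}; then 1 ∈ (B ∩ S) ∩ B but 1 ∉ (B ∩ S) ∩ A.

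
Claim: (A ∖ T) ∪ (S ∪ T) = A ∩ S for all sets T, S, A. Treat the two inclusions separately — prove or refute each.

(⊆) fails; (⊇) holds.

(⟹) This inclusion fails. Take T = {1}, S = ∅, A = ∅; then 1 ∈ (A ∖ T) ∪ (S ∪ T) but 1 ∉ A ∩ S.

(⟸) Let x ∈ A ∩ S. Then either x ∈ S ∩ A and x ∉ T; or x ∈ T ∩ S ∩ A. In each case x ∈ (A ∖ T) ∪ (S ∪ T), so A ∩ S ⊆ (A ∖ T) ∪ (S ∪ T).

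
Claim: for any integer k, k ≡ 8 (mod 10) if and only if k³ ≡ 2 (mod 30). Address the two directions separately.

(⇒) This fails: take k = 18. Then 18 ≡ 8 (mod 10), but 18³ = 5832 ≡ 12 (mod 30), not 2.

(⇐) Conversely, the residues r modulo 30 with r³ ≡ 2 (mod 30) are exactly {8}, and each is ≡ 8 (mod 10).

Only the reverse direction holds.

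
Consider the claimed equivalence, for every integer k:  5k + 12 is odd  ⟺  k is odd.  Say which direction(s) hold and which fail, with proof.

[⇐] Suppose k is odd; write k = 2j + 1. Then 5k + 12 = 5·(2j + 1) + 12 = 2·5j + 17, which is odd.

[⇒] Suppose 5k + 12 is odd. Since 5 is odd, 5k and k have the same parity, so 5k + 12 ≡ k + 12 (mod 2). As 12 is even, 5k + 12 is odd exactly when k is odd. Thus k is odd.

Both implications hold.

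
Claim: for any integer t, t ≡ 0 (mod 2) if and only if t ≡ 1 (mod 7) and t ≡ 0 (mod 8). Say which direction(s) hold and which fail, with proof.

Only the converse holds.

Forward direction. This fails: t = 0 gives 0 ≡ 0 (mod 2) but 0 ≡ 0 (mod 7), so the conjunction on the right does not hold.

Converse. If t ≡ 1 (mod 7) and t ≡ 0 (mod 8), then by the Chinese remainder theorem t ≡ 8 (mod 56). Since 8 ≡ 0 (mod 2) and 2 ∣ 56, we get t ≡ 0 (mod 2).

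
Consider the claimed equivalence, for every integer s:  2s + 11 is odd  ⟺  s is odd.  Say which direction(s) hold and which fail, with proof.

Forward direction. This fails: take s = 2. Then 2s + 11 = 15, which is odd, yet s = 2 is even, not odd.

Converse. Suppose s is odd. Since 2 is even, 2s is even for every s, so 2s + 11 has the same parity as 11, which is odd. Hence 2s + 11 is odd.

Not equivalent: only (⇐) holds.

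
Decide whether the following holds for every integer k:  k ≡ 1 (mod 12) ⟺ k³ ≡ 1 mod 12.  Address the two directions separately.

Both directions hold; the statement is true.

[⇒] Suppose k ≡ 1 (mod 12). Write k = 12j + 1. Then (12j + 1)³ = 1728j³ + 432j² + 36j + 1 = 12(144j³ + 36j² + 3j) + 1, so k³ ≡ 1 (mod 12).

[⇐] Conversely, suppose k³ ≡ 1 (mod 12). The only residue r in {0, …, 11} with r³ ≡ 1 (mod 12) is r = 1, so k ≡ 1 (mod 12).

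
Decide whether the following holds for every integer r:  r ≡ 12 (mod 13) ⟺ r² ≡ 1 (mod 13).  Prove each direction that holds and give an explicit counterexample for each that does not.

(⇒) holds; (⇐) fails.

(←) This fails: take r = 1. Then 1² = 1 ≡ 1 (mod 13), yet 1 ≡ 1 (mod 13), not 12.

(→) Suppose r ≡ 12 (mod 13). Write r = 13j + 12. Then (13j + 12)² = 169j² + 312j + 144 = 13(13j² + 24j + 11) + 1, so r² ≡ 1 (mod 13).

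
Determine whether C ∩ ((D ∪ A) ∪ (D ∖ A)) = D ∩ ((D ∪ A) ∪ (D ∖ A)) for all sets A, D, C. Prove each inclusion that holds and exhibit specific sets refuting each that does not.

(⊆) fails and (⊇) fails.

(⊆) This inclusion fails. Take A = {1}, D = ∅, C = {1}; then 1 ∈ C ∩ ((D ∪ A) ∪ (D ∖ A)) but 1 ∉ D ∩ ((D ∪ A) ∪ (D ∖ A)).

(⊇) This inclusion fails. Take A = ∅, D = {1}, C = ∅; then 1 ∈ D ∩ ((D ∪ A) ∪ (D ∖ A)) but 1 ∉ C ∩ ((D ∪ A) ∪ (D ∖ A)).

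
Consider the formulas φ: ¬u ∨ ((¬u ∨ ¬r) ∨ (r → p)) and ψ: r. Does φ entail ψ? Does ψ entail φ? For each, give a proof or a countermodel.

(⟹) This fails. Under r = F, u = F, p = F, the left side is true but the right side is false.

(⟸) This fails. Under r = T, u = T, p = F, the left side is false but the right side is true.

(⇒) fails and (⇐) fails.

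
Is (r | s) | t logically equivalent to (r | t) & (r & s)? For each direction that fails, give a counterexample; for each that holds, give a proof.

(⇒) This fails. Under r = T, t = F, s = F, the left side is true but the right side is false.

(⇐) Assume the antecedent. If r is true, (r | s) | t reduces to true regardless of the other variables. If r is false, the antecedent cannot hold. Either way (r | s) | t holds.

(⇒) fails; (⇐) holds.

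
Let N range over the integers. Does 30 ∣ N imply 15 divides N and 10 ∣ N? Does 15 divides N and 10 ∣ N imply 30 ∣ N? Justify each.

(⇐) Suppose 15 ∣ N and 10 ∣ N. Any common multiple of 15 and 10 is a multiple of their lcm; here lcm(15, 10) = 15·10/gcd(15, 10) = 150/5 = 30, so 30 ∣ N.

(⇒) If 30 ∣ N, write N = 30q. Since 30 = 2·15, N = 15·(2q), so 15 ∣ N; and since 30 = 3·10, N = 10·(3q), so 10 ∣ N.

Both directions hold.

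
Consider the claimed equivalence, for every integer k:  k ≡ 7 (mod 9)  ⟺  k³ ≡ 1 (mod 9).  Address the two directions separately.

(⇒) holds; (⇐) fails.

(⟹) Suppose k ≡ 7 (mod 9). Write k = 9j + 7. Then (9j + 7)³ = 729j³ + 1701j² + 1323j + 343 = 9(81j³ + 189j² + 147j + 38) + 1, so k³ ≡ 1 (mod 9).

(⟸) This fails: take k = 1. Then 1³ = 1 ≡ 1 (mod 9), yet 1 ≡ 1 (mod 9), not 7.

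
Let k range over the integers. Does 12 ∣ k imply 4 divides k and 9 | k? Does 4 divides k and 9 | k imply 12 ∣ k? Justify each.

(⇒) fails; (⇐) holds.

(⟹) This fails: take k = 12. Certainly 12 ∣ 12, but 9 ∤ 12.

(⟸) Suppose 4 ∣ k and 9 ∣ k. Any common multiple of 4 and 9 is a multiple of their lcm; here gcd(4, 9) = 1, so lcm(4, 9) = 4·9 = 36, so 36 ∣ k. Since 12 ∣ 36, it follows that 12 ∣ k.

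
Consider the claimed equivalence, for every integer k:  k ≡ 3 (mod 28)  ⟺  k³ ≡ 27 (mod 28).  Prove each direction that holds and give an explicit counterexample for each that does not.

(→) Suppose k ≡ 3 (mod 28). Write k = 28j + 3. Then (28j + 3)³ = 21952j³ + 7056j² + 756j + 27 = 28(784j³ + 252j² + 27j) + 27, so k³ ≡ 27 (mod 28).

(←) This fails: take k = 19. Then 19³ = 6859 ≡ 27 (mod 28), yet 19 ≡ 19 (mod 28), not 3.

Only the forward implication holds.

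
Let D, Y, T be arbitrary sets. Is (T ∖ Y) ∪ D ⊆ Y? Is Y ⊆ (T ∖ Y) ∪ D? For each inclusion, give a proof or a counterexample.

Forward inclusion. This inclusion fails. Take D = {1}, Y = ∅, T = ∅; then 1 ∈ (T ∖ Y) ∪ D but 1 ∉ Y.

Reverse inclusion. This inclusion fails. Take D = ∅, Y = {1}, T = ∅; then 1 ∈ Y but 1 ∉ (T ∖ Y) ∪ D.

Both inclusions fail.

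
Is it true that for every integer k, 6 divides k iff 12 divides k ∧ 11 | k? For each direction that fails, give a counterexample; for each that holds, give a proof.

[⇐] Suppose 12 ∣ k and 11 ∣ k. Any common multiple of 12 and 11 is a multiple of their lcm; here gcd(12, 11) = 1, so lcm(12, 11) = 12·11 = 132, so 132 ∣ k. Since 6 ∣ 132, it follows that 6 ∣ k.

[⇒] This fails: take k = 6. Certainly 6 ∣ 6, but 12 ∤ 6.

(⇒) fails; (⇐) holds.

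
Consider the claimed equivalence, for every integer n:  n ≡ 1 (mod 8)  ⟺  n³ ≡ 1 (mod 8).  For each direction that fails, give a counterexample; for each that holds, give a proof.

Forward direction. Suppose n ≡ 1 (mod 8). Write n = 8j + 1. Then (8j + 1)³ = 512j³ + 192j² + 24j + 1 = 8(64j³ + 24j² + 3j) + 1, so n³ ≡ 1 (mod 8).

Converse. For the converse, argue contrapositively. If n ≢ 1 (mod 8), then n is congruent to one of 0, 2, 3, 4, 5, 6, 7 modulo 8, and these give n³ ≡ 0, 0, 3, 0, 5, 0, 7 respectively — never 1.

Equivalent; both directions hold.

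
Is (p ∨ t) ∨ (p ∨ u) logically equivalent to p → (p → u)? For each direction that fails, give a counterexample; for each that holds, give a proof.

(⇒) fails and (⇐) fails.

[⇒] This fails. Under t = F, p = T, u = F, the left side is true but the right side is false.

[⇐] This fails. Under t = F, p = F, u = F, the left side is false but the right side is true.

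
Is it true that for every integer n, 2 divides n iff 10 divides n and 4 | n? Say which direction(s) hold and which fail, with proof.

(⇒) fails; (⇐) holds.

(⟹) This fails: take n = 2. Certainly 2 ∣ 2, but 10 ∤ 2.

(⟸) Suppose 10 ∣ n and 4 ∣ n. Any common multiple of 10 and 4 is a multiple of their lcm; here lcm(10, 4) = 10·4/gcd(10, 4) = 40/2 = 20, so 20 ∣ n. Since 2 ∣ 20, it follows that 2 ∣ n.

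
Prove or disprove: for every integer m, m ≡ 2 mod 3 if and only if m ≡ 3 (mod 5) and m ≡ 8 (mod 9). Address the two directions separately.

Not equivalent: only (⇐) holds.

(←) If m ≡ 3 (mod 5) and m ≡ 8 (mod 9), then by the Chinese remainder theorem m ≡ 8 (mod 45). Since 8 ≡ 2 (mod 3) and 3 ∣ 45, we get m ≡ 2 (mod 3).

(→) This fails: m = 32 gives 32 ≡ 2 (mod 3) but 32 ≡ 2 (mod 5), so the conjunction on the right does not hold.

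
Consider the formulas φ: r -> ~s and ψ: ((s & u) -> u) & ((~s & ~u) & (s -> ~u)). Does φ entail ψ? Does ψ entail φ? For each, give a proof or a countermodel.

[⇐] Assume the antecedent. If u is true, the antecedent cannot hold. If u is false, the antecedent forces (u = F, r = F, s = F) or (u = F, r = T, s = F), and r -> ~s holds there. Either way r -> ~s holds.

[⇒] This fails. Under u = T, r = F, s = F, the left side is true but the right side is false.

Only the converse holds.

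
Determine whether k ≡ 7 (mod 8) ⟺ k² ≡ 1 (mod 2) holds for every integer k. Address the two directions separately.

Only the forward implication holds.

Forward direction. Suppose k ≡ 7 (mod 8). Then k² ≡ 7² = 49 (mod 8), and since 2 ∣ 8, also k² ≡ 1 (mod 2).

Converse. This fails: take k = 1. Then 1² = 1 ≡ 1 (mod 2), yet 1 ≡ 1 (mod 8), not 7.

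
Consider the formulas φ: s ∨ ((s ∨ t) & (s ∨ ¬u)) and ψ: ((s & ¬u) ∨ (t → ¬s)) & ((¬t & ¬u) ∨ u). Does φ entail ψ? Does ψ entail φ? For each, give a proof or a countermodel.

(⇒) This fails. Under t = T, s = F, u = F, the left side is true but the right side is false.

(⇐) This fails. Under t = F, s = F, u = F, the left side is false but the right side is true.

Both directions fail.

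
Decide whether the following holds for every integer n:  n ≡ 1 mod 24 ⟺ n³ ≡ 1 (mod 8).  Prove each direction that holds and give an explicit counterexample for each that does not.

The forward direction holds; the converse fails.

Forward direction. Suppose n ≡ 1 (mod 24). Then n³ ≡ 1³ = 1 (mod 24), and since 8 ∣ 24, also n³ ≡ 1 (mod 8).

Converse. This fails: take n = 9. Then 9³ = 729 ≡ 1 (mod 8), yet 9 ≡ 9 (mod 24), not 1.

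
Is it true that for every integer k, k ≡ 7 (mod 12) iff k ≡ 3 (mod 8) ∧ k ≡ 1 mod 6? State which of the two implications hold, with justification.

Only the converse holds.

(⇐) If k ≡ 3 (mod 8) and k ≡ 1 (mod 6), then by the Chinese remainder theorem k ≡ 19 (mod 24). Since 19 ≡ 7 (mod 12) and 12 ∣ 24, we get k ≡ 7 (mod 12).

(⇒) This fails: k = 7 gives 7 ≡ 7 (mod 12) but 7 ≡ 7 (mod 8), so the conjunction on the right does not hold.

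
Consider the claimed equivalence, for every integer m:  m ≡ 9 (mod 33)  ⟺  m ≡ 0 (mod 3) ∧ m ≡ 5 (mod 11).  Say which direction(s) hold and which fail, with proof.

[⇒] This fails: m = 9 gives 9 ≡ 9 (mod 33) but 9 ≡ 9 (mod 11), so the conjunction on the right does not hold.

[⇐] This fails: m = 27 satisfies both congruences on the right (27 ≡ 0 mod 3 and 27 ≡ 5 mod 11) yet 27 ≡ 27 (mod 33), not 9.

Both directions fail.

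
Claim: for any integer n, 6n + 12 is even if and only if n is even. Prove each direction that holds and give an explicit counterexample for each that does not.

Not equivalent: only (⇐) holds.

Forward direction. This fails: take n = 3. Then 6n + 12 = 30, which is even, yet n = 3 is odd, not even.

Converse. Suppose n is even. Since 6 is even, 6n is even for every n, so 6n + 12 has the same parity as 12, which is even. Hence 6n + 12 is even.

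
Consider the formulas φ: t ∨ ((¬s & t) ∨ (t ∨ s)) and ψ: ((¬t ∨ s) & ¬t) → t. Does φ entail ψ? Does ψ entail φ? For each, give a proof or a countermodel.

(⇐) Assume the antecedent. If t is true, t ∨ ((¬s & t) ∨ (t ∨ s)) reduces to true regardless of the other variables. If t is false, the antecedent cannot hold. Either way t ∨ ((¬s & t) ∨ (t ∨ s)) holds.

(⇒) This fails. Under t = F, s = T, the left side is true but the right side is false.

The forward direction fails; the converse holds.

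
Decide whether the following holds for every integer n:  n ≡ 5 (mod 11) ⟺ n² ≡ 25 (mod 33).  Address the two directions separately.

(→) This fails: take n = 27. Then 27 ≡ 5 (mod 11), but 27² = 729 ≡ 3 (mod 33), not 25.

(←) This fails: take n = 17. Then 17² = 289 ≡ 25 (mod 33), yet 17 ≡ 6 (mod 11), not 5.

Both directions fail.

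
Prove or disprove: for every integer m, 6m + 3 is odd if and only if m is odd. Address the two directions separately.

Only the reverse direction holds.

(⇒) This fails: take m = 6. Then 6m + 3 = 39, which is odd, yet m = 6 is even, not odd.

(⇐) Suppose m is odd. Since 6 is even, 6m is even for every m, so 6m + 3 has the same parity as 3, which is odd. Hence 6m + 3 is odd.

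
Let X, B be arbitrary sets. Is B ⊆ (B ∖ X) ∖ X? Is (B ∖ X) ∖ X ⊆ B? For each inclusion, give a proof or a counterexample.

(⊆) fails; (⊇) holds.

(⊆) This inclusion fails. Take X = {1}, B = {1}; then 1 ∈ B but 1 ∉ (B ∖ X) ∖ X.

(⊇) Let x ∈ (B ∖ X) ∖ X. Then x ∈ B and x ∉ X, from which x ∈ B.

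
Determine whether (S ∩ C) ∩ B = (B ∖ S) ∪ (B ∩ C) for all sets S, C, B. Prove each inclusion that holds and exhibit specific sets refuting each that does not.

The sets are not equal: only the forward inclusion holds.

(⟸) This inclusion fails. Take S = ∅, C = ∅, B = {1}; then 1 ∈ (B ∖ S) ∪ (B ∩ C) but 1 ∉ (S ∩ C) ∩ B.

(⟹) Let x ∈ (S ∩ C) ∩ B. Then x ∈ S ∩ C ∩ B, from which x ∈ (B ∖ S) ∪ (B ∩ C).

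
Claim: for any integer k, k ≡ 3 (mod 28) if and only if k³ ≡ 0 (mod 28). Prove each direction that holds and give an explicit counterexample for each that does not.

Both directions fail.

[⇒] This fails: take k = 3. Then 3 ≡ 3 (mod 28), but 3³ = 27 ≡ 27 (mod 28), not 0.

[⇐] This fails: take k = 0. Then 0³ = 0 ≡ 0 (mod 28), yet 0 ≡ 0 (mod 28), not 3.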